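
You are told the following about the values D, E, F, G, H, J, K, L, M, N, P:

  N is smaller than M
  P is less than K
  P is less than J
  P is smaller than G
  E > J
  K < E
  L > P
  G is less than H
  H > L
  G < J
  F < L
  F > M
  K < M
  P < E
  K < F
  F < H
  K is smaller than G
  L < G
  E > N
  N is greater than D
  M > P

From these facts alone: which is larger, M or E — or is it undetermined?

E

Following the relations from M: M < F < L < G < J < E.
So E is larger.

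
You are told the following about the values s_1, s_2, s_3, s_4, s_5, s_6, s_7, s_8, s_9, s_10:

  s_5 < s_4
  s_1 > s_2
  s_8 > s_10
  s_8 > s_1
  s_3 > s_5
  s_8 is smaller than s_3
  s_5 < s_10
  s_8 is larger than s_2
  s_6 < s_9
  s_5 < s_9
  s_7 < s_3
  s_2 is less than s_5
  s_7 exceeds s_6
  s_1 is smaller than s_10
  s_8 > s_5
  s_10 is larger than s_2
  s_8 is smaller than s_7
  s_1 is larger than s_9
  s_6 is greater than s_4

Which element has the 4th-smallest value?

The consecutive relations fix a unique order: s_2 < s_5 < s_4 < s_6 < s_9 < s_1 < s_10 < s_8 < s_7 < s_3.
Counting 4 from the smallest end gives s_6.

s_6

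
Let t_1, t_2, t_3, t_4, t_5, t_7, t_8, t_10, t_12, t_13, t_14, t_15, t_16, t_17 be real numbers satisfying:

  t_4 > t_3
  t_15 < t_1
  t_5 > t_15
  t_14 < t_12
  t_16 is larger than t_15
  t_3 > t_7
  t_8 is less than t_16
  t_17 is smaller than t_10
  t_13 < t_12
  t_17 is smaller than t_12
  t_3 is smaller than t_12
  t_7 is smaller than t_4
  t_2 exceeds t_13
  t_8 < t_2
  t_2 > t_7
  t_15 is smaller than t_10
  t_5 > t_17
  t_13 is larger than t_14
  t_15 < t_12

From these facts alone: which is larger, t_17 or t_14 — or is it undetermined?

undetermined

Following every chain through t_17: above t_17 we get t_5, t_10, t_12.
t_14 is not reached, and no chain runs the other way from t_14 to t_17.
So the given relations leave the order of t_17 and t_14 undetermined.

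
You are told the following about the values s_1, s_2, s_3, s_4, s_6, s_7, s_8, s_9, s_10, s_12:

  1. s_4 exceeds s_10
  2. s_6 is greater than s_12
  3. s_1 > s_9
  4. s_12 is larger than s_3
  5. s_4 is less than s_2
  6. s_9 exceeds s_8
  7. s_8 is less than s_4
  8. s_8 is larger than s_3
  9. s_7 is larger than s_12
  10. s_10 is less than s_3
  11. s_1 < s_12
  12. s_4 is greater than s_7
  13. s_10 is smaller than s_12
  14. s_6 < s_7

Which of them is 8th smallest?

s_7

Piecing the relations together gives one ordering: s_10 < s_3 < s_8 < s_9 < s_1 < s_12 < s_6 < s_7 < s_4 < s_2.
The 8th smallest is s_7.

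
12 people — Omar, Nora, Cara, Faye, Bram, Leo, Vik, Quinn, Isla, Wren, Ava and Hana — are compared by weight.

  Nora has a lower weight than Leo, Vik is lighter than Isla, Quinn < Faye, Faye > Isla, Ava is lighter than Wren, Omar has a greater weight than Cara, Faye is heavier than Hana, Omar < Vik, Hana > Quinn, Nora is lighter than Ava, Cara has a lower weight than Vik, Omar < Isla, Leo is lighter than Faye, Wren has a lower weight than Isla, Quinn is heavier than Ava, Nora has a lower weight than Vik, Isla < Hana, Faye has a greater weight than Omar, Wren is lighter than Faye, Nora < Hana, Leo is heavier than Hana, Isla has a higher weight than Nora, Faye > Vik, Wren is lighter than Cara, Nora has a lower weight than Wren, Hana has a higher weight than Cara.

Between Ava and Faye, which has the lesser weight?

Ava < Wren < Cara < Omar < Vik < Isla < Hana < Leo < Faye, by transitivity through Wren, Cara, Omar, Vik, Isla, Hana, Leo.
So Ava < Faye; Ava is the lighter of the two.

Ava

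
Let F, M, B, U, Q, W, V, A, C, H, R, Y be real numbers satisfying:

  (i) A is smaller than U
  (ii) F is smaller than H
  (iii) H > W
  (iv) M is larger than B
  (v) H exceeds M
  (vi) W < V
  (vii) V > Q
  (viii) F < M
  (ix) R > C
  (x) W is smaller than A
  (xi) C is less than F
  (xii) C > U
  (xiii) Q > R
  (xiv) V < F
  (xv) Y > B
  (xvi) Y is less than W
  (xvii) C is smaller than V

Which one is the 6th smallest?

The consecutive relations fix a unique order: B < Y < W < A < U < C < R < Q < V < F < M < H.
Counting 6 from the smallest end gives C.

C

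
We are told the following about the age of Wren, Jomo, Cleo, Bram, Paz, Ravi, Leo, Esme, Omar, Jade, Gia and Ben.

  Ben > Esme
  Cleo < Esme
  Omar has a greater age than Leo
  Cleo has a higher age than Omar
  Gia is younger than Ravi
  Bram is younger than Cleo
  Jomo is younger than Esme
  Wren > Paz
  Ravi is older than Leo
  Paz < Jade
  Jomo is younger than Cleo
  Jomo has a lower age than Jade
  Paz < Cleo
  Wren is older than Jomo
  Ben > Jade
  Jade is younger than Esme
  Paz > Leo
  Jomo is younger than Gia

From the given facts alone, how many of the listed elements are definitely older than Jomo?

From Jomo the given relations immediately reach Gia, Jade, Wren, Cleo, Esme.
From those, Ravi, Ben — 7 in total.
No other element is forced above Jomo by the given relations, so the count is 7.

7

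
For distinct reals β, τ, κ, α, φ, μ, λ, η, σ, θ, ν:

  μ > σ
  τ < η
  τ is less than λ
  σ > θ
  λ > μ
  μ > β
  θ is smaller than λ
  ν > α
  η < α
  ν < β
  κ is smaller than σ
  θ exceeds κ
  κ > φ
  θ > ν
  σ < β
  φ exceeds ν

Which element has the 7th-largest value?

φ

Chaining the given pairs: τ < η < α < ν < φ < κ < θ < σ < β < μ < λ.
The 7th largest is φ.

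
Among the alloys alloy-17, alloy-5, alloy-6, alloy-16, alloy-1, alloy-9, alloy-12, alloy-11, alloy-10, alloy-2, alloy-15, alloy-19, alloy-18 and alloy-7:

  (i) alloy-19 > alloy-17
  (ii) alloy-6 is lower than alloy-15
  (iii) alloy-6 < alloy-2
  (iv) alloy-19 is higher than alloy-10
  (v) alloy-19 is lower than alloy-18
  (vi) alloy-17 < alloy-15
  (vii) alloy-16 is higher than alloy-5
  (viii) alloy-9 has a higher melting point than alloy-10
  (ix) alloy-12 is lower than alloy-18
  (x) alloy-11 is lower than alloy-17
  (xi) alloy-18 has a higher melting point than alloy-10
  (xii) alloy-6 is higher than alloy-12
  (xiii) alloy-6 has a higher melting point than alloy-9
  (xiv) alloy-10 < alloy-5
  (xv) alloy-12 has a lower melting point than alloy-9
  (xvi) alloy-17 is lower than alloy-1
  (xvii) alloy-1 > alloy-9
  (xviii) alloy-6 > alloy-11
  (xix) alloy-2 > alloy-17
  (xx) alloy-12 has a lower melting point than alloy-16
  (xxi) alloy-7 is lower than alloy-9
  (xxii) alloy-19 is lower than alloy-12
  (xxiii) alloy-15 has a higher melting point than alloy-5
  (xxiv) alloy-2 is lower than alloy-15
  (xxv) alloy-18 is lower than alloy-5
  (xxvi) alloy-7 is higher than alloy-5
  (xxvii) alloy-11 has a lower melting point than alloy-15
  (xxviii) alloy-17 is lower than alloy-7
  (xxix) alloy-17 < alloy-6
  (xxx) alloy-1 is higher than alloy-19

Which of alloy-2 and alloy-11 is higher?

alloy-2

alloy-11 < alloy-17 and alloy-17 < alloy-19 give alloy-11 < alloy-19.
With alloy-19 < alloy-12: alloy-11 < alloy-17 < alloy-19 < alloy-12.
With alloy-12 < alloy-18: alloy-11 < alloy-17 < alloy-19 < alloy-12 < alloy-18.
Then alloy-18 < alloy-5 extends the chain to alloy-5.
Then alloy-5 < alloy-7 extends the chain to alloy-7.
With alloy-7 < alloy-9: alloy-11 < alloy-17 < alloy-19 < alloy-12 < alloy-18 < alloy-5 < alloy-7 < alloy-9.
Then alloy-9 < alloy-6 extends the chain to alloy-6.
With alloy-6 < alloy-2: alloy-11 < alloy-17 < alloy-19 < alloy-12 < alloy-18 < alloy-5 < alloy-7 < alloy-9 < alloy-6 < alloy-2.
So alloy-11 < alloy-2; alloy-2 is the higher of the two.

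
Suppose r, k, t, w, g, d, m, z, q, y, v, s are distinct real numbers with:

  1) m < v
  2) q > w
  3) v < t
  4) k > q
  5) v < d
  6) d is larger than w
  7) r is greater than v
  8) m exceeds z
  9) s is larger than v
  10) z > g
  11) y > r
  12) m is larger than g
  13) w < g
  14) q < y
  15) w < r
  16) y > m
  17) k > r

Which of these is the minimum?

Chaining upward from w: directly above it, g, d, q, r; then z, m, y, k; then v; then s, t.
That covers every other element, and nothing is given below w, so w is the minimum.

w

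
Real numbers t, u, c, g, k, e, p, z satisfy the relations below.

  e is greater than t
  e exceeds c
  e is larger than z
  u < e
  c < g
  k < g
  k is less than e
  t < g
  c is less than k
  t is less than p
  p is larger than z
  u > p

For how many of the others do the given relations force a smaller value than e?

The elements the relations force below e are t, z, c, p, k, u — no chain reaches any other.
That is 6.

6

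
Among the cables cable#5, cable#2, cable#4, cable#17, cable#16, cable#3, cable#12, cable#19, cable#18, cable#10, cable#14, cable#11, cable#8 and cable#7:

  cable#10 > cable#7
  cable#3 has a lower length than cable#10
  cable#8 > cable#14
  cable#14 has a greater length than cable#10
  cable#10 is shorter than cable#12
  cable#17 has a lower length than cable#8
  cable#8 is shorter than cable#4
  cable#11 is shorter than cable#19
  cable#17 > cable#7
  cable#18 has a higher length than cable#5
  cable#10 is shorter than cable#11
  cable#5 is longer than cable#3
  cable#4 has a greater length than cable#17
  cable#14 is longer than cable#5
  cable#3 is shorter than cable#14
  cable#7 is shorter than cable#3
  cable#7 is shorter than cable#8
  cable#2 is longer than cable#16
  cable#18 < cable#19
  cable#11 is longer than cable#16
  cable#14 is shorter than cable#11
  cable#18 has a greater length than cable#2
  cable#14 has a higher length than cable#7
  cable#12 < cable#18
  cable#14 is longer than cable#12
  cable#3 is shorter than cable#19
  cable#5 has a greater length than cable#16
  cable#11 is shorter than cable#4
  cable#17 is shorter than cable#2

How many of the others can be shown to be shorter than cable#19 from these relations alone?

11

Directly below cable#19: cable#3, cable#11, cable#18.
One step further: cable#7, cable#10, cable#16, cable#5, cable#12, cable#14, cable#2 (10 so far).
One step further: cable#17 (11 so far).
Nothing else is reachable below cable#19; 11 in all.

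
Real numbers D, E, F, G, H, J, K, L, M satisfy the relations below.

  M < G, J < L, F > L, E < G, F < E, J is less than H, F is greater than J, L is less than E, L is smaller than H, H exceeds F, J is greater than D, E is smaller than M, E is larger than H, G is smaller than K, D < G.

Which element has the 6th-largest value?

F

The consecutive relations fix a unique order: D < J < L < F < H < E < M < G < K.
Counting 6 from the largest end gives F.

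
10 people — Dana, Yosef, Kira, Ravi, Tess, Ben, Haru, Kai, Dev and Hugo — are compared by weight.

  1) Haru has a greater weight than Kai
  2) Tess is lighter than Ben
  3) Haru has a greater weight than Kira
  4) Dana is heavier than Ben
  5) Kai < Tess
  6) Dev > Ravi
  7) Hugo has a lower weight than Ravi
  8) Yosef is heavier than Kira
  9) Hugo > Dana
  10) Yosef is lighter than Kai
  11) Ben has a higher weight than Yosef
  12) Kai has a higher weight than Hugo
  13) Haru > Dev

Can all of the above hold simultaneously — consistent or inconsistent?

inconsistent

We have Hugo < Kai stated directly, yet also Kai < Tess < Ben < Dana < Hugo by chaining the others — so Kai < Hugo. Contradiction.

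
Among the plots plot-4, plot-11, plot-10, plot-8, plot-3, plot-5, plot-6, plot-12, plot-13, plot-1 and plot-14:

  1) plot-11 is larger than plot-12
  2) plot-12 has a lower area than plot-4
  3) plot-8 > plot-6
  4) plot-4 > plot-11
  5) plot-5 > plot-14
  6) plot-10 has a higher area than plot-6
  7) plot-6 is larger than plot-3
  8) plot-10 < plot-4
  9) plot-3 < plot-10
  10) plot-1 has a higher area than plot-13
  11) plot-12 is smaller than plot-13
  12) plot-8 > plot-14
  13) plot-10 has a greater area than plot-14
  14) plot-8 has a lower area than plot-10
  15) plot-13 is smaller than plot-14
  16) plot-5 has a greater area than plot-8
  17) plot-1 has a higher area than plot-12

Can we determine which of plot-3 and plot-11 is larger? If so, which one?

Following every chain through plot-3: above plot-3 we get plot-6, plot-8, plot-5, plot-10, plot-4.
plot-11 is not reached, and no chain runs the other way from plot-11 to plot-3.
So the given relations leave the order of plot-3 and plot-11 undetermined.

undetermined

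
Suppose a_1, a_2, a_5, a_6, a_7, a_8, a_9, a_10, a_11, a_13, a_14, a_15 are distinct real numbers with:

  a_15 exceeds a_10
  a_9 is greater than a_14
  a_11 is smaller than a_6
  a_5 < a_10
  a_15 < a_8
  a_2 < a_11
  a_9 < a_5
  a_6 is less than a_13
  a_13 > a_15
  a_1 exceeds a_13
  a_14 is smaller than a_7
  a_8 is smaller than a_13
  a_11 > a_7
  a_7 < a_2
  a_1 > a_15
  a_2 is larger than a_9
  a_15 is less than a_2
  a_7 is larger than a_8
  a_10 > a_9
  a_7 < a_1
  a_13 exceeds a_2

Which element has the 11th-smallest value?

a_13

Piecing the relations together gives one ordering: a_14 < a_9 < a_5 < a_10 < a_15 < a_8 < a_7 < a_2 < a_11 < a_6 < a_13 < a_1.
Counting 11 from the smallest end gives a_13.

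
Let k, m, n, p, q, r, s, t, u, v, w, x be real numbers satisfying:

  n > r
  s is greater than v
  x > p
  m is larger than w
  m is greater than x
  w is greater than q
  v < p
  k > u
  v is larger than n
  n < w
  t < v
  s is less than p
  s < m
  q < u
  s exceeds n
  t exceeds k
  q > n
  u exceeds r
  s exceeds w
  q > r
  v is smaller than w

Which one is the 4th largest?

The consecutive relations fix a unique order: r < n < q < u < k < t < v < w < s < p < x < m.
Counting 4 from the largest end gives s.

s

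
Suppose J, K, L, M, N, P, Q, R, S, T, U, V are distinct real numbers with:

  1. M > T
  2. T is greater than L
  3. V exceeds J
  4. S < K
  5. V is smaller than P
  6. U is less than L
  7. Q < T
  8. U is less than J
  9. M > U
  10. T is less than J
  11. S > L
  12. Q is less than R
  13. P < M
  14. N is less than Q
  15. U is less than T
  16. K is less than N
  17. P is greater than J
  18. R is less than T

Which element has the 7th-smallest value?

R

The consecutive relations fix a unique order: U < L < S < K < N < Q < R < T < J < V < P < M.
Counting 7 from the smallest end gives R.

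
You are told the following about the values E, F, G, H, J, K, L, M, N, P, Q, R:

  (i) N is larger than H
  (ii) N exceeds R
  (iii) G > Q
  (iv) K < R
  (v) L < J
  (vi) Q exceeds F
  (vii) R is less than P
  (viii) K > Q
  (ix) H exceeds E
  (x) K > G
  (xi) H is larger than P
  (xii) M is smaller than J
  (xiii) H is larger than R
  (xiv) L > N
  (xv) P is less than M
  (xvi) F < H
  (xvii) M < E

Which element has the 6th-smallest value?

P

The consecutive relations fix a unique order: F < Q < G < K < R < P < M < E < H < N < L < J.
Counting 6 from the smallest end gives P.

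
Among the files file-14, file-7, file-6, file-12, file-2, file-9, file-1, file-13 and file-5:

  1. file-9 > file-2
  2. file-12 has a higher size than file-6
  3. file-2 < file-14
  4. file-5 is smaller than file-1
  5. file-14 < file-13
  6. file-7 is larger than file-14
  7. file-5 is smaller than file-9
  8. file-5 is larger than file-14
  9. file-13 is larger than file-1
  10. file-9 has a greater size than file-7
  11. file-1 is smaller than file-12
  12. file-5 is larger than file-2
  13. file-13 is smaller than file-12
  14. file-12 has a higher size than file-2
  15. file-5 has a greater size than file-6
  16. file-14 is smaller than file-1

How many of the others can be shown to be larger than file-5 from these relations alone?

From file-5 the given relations immediately reach file-1, file-9.
From those, file-13, file-12 — 4 in total.
Nothing else is reachable above file-5; 4 in all.

4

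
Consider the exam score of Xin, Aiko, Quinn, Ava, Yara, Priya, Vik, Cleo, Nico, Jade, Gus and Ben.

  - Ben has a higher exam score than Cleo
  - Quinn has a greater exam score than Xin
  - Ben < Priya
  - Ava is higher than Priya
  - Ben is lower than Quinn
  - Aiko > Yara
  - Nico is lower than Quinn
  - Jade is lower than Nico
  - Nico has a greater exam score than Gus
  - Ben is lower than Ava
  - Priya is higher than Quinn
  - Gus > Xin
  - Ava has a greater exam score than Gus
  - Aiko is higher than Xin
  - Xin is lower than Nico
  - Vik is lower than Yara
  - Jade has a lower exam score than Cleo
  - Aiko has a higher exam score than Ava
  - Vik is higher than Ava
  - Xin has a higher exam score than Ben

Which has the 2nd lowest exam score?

Cleo

Piecing the relations together gives one ordering: Jade < Cleo < Ben < Xin < Gus < Nico < Quinn < Priya < Ava < Vik < Yara < Aiko.
The 2nd smallest is Cleo.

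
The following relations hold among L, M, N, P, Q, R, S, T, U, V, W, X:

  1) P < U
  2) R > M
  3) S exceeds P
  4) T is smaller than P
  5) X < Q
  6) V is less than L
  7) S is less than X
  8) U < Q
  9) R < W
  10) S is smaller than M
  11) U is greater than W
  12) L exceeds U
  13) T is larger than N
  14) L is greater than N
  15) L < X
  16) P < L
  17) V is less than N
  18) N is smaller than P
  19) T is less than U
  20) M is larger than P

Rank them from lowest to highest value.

V < N < T < P < S < M < R < W < U < L < X < Q

Nothing is placed below V, so it is least; from there V < N; N < T; T < P; P < S; S < M; M < R; R < W; W < U; U < L; L < X; X < Q, each given directly.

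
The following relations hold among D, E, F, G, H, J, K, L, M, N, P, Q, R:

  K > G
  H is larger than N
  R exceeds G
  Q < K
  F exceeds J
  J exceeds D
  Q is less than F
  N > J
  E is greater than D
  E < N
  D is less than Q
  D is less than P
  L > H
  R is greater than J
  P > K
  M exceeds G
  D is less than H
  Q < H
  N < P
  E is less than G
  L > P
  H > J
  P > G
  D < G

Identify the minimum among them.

D

J is not least since D < J; E is not least since D < E; Q is not least since D < Q; G is not least since E < G; R is not least since G < R; N is not least since J < N; F is not least since Q < F; H is not least since D < H; M is not least since G < M; K is not least since Q < K; P is not least since D < P; L is not least since H < L.
Only D has nothing below it, so D is the minimum.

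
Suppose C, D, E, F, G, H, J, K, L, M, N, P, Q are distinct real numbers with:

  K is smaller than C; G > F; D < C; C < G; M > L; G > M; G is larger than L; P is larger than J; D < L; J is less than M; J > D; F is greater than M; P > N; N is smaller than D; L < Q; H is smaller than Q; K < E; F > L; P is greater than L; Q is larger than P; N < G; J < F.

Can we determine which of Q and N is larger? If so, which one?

N < D and D < J give N < J.
Then J < P extends the chain to P.
With P < Q: N < D < J < P < Q.
So Q is larger.

Q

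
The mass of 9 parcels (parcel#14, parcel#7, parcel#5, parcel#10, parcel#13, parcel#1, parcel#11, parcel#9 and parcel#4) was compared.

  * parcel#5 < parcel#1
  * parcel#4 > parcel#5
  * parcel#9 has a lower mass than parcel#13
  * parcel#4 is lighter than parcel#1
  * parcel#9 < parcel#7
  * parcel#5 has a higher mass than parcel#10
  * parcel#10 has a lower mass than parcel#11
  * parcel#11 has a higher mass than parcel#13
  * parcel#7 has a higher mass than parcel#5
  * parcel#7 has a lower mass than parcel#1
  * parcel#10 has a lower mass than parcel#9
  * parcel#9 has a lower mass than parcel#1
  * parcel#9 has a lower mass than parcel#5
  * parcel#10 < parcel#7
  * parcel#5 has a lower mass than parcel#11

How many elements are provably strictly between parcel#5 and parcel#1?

Chaining upward from parcel#5 reaches: parcel#7, parcel#4, parcel#11.
Chaining downward from parcel#1 reaches: parcel#10, parcel#9, parcel#7, parcel#4.
Strictly between parcel#5 and parcel#1 are those in both lists: parcel#7, parcel#4 — 2 elements.

2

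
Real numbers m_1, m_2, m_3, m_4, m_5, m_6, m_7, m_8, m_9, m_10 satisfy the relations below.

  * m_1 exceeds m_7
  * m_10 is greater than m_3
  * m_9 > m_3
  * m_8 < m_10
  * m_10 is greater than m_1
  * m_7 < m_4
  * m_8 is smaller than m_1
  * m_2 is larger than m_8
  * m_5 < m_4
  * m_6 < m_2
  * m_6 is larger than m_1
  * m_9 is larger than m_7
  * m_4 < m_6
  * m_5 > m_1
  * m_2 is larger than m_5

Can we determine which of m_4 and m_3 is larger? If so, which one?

undetermined

Following every chain through m_3: above m_3 we get m_9, m_10.
m_4 is not reached, and no chain runs the other way from m_4 to m_3.
So the given relations leave the order of m_3 and m_4 undetermined.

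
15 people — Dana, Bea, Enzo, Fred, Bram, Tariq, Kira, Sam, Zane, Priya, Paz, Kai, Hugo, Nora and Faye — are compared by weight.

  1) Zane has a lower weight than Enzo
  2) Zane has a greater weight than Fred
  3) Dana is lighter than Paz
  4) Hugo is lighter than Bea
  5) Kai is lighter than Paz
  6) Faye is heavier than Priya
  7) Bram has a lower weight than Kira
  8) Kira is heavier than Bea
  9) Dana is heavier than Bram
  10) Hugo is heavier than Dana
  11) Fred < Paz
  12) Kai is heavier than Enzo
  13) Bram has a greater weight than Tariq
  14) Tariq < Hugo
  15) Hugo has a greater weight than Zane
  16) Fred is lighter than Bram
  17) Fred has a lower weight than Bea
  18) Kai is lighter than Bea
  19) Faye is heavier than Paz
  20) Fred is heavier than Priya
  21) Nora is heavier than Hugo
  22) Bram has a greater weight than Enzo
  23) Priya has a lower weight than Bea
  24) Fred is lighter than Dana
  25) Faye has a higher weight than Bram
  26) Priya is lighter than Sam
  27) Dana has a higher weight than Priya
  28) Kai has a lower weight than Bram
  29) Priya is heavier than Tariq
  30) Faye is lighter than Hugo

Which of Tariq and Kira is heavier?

Kira

Tariq < Priya < Fred < Zane < Enzo < Kai < Bram < Dana < Paz < Faye < Hugo < Bea < Kira, by transitivity through Priya, Fred, Zane, Enzo, Kai, Bram, Dana, Paz, Faye, Hugo, Bea.
So Tariq < Kira; Kira is the heavier of the two.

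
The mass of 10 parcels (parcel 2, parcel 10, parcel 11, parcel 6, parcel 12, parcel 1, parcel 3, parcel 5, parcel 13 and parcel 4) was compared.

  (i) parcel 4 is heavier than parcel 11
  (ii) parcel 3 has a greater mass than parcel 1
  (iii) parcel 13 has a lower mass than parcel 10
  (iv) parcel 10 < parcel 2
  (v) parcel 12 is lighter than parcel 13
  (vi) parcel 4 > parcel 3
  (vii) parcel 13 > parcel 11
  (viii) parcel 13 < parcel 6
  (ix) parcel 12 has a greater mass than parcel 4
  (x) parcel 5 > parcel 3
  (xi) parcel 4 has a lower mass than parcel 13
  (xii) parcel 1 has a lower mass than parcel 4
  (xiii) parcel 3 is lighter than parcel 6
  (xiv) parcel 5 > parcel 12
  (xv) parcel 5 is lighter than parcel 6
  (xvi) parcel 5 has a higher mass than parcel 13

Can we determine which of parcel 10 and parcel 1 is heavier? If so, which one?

Link the given pairs in sequence: parcel 1 < parcel 3; parcel 3 < parcel 4; parcel 4 < parcel 12; parcel 12 < parcel 13; parcel 13 < parcel 10.
Chaining these gives parcel 1 < parcel 3 < parcel 4 < parcel 12 < parcel 13 < parcel 10.
So parcel 10 is heavier.

parcel 10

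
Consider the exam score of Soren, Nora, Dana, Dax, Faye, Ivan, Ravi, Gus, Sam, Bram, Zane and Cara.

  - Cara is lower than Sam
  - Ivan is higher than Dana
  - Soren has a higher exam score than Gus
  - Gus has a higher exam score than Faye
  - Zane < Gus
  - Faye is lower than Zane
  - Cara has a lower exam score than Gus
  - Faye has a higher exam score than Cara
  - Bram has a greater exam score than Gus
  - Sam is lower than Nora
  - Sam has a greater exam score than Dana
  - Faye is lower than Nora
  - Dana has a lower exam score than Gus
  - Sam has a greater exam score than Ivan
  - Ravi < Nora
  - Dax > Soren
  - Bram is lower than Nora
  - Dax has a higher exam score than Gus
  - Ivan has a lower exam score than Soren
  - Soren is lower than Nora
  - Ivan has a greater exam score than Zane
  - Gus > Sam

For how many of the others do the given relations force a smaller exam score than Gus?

6

Directly below Gus: Cara, Faye, Zane, Dana, Sam.
One step further: Ivan (6 so far).
No other element is forced below Gus by the given relations, so the count is 6.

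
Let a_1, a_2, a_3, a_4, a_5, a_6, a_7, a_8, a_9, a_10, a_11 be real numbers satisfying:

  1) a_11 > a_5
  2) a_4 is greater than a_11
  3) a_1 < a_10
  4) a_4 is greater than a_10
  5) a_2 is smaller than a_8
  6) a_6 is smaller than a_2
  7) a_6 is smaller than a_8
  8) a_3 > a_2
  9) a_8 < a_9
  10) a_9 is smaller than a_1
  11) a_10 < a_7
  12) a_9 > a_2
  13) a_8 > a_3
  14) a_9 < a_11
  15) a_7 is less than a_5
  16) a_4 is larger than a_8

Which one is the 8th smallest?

Chaining the given pairs: a_6 < a_2 < a_3 < a_8 < a_9 < a_1 < a_10 < a_7 < a_5 < a_11 < a_4.
The 8th smallest is a_7.

a_7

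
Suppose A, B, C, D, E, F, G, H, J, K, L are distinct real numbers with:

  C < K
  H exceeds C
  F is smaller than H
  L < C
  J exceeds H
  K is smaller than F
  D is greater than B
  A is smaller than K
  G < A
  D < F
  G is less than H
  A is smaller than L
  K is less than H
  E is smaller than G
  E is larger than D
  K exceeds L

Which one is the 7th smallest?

Chaining the given pairs: B < D < E < G < A < L < C < K < F < H < J.
The 7th smallest is C.

C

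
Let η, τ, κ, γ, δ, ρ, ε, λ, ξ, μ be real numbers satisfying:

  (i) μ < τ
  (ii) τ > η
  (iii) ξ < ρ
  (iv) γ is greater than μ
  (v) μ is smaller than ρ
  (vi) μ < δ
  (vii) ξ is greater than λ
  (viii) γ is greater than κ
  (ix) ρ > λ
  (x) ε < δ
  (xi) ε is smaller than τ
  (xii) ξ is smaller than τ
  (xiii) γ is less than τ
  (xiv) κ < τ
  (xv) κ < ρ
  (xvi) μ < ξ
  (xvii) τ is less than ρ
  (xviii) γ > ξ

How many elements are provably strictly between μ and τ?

2

The relations place μ below τ. An element lies strictly between them when it is forced above μ and also forced below τ.
Above μ: {ξ, γ, δ, ρ}. Below τ: {λ, κ, ε, ξ, η, γ}.
Intersection: {ξ, γ} — 2.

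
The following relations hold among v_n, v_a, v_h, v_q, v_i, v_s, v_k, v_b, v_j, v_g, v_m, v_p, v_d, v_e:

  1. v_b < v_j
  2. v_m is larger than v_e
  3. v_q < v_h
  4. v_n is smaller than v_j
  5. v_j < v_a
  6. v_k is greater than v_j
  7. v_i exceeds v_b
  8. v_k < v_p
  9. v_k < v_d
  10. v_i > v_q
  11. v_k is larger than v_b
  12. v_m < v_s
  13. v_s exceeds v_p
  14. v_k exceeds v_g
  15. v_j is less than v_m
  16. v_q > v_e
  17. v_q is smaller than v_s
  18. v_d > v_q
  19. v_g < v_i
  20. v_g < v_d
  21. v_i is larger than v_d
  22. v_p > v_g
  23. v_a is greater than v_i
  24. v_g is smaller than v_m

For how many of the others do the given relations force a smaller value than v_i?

8

The elements the relations force below v_i are v_e, v_n, v_b, v_q, v_j, v_g, v_k, v_d — no chain reaches any other.
That is 8.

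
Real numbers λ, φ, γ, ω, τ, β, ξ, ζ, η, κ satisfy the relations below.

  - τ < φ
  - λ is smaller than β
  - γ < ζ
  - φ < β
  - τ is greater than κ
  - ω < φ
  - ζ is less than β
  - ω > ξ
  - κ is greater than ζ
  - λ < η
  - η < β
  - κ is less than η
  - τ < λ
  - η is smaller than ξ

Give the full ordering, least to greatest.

Nothing is placed below γ, so it is least; from there γ < ζ; ζ < κ; κ < τ; τ < λ; λ < η; η < ξ; ξ < ω; ω < φ; φ < β, each given directly.

γ < ζ < κ < τ < λ < η < ξ < ω < φ < β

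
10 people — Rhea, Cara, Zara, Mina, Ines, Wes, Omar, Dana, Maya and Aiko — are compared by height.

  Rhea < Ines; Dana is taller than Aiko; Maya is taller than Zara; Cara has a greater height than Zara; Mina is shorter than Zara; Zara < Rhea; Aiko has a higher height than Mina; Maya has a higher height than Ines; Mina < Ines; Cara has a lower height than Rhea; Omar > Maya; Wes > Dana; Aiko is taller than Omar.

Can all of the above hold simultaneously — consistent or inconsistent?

consistent

The single ordering Mina < Zara < Cara < Rhea < Ines < Maya < Omar < Aiko < Dana < Wes satisfies every listed relation, so no contradiction arises.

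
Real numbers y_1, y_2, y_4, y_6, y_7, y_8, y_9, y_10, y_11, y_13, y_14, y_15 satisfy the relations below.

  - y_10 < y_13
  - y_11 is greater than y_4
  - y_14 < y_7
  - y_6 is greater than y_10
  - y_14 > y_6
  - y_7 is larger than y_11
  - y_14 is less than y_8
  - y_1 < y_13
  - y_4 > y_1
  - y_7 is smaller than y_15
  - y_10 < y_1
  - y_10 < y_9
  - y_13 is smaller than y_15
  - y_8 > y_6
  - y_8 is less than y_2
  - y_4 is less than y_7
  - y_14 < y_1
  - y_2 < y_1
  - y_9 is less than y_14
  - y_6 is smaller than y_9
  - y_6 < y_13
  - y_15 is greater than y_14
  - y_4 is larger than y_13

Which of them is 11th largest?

y_6

Piecing the relations together gives one ordering: y_10 < y_6 < y_9 < y_14 < y_8 < y_2 < y_1 < y_13 < y_4 < y_11 < y_7 < y_15.
The 11th largest is y_6.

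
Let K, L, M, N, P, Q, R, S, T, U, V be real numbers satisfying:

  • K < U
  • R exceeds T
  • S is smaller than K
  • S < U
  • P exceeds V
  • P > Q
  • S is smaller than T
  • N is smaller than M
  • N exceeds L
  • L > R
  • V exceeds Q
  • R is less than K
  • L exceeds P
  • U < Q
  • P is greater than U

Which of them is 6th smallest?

Piecing the relations together gives one ordering: S < T < R < K < U < Q < V < P < L < N < M.
Counting 6 from the smallest end gives Q.

Q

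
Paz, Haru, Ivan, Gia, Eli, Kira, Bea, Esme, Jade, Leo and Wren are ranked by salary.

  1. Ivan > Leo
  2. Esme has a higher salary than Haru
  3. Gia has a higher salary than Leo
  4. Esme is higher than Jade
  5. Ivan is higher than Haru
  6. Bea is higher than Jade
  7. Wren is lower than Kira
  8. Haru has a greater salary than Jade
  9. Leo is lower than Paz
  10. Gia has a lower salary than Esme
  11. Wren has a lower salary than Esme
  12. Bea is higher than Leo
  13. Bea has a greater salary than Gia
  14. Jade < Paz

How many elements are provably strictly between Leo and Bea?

1

Chaining upward from Leo reaches: Gia, Esme, Paz, Ivan.
Chaining downward from Bea reaches: Jade, Gia.
Strictly between Leo and Bea are those in both lists: Gia — 1 element.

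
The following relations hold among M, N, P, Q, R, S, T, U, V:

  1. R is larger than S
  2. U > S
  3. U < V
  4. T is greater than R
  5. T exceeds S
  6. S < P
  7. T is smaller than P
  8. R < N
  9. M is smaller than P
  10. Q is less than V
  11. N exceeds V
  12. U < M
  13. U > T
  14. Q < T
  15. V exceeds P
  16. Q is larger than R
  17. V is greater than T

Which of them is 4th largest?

Chaining the given pairs: S < R < Q < T < U < M < P < V < N.
The 4th largest is M.

M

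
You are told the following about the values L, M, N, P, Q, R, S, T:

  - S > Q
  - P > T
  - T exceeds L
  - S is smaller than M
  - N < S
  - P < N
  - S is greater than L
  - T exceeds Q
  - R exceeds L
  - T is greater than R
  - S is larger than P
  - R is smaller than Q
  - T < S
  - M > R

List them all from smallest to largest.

L < R < Q < T < P < N < S < M

The consecutive links are each given: L < R; R < Q; Q < T; T < P; P < N; N < S; S < M.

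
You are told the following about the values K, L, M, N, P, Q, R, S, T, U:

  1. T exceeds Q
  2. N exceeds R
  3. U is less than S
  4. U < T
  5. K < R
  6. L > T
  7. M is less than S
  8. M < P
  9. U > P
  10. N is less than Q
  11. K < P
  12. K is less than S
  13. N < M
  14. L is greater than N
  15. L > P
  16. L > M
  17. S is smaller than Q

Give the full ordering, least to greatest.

Each adjacent pair is fixed by a given relation: K < R; R < N; N < M; M < P; P < U; U < S; S < Q; Q < T; T < L. Chaining them end to end gives the full order.

K < R < N < M < P < U < S < Q < T < L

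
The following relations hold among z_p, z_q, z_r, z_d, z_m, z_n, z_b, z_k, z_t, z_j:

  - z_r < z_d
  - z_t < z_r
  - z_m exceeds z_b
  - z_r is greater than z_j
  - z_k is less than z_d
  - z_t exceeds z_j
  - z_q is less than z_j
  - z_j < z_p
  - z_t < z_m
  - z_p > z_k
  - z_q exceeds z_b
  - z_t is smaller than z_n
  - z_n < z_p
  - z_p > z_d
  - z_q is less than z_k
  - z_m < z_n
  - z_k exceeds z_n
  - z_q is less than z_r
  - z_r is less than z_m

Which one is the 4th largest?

Chaining the given pairs: z_b < z_q < z_j < z_t < z_r < z_m < z_n < z_k < z_d < z_p.
The 4th largest is z_n.

z_n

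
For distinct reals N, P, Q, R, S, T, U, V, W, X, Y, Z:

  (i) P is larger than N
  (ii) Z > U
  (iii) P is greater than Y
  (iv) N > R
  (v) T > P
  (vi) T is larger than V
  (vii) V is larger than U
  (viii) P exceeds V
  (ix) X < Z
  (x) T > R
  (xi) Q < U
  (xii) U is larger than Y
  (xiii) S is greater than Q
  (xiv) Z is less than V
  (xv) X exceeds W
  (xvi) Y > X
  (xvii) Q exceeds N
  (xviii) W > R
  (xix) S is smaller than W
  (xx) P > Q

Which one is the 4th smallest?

S

Piecing the relations together gives one ordering: R < N < Q < S < W < X < Y < U < Z < V < P < T.
The 4th smallest is S.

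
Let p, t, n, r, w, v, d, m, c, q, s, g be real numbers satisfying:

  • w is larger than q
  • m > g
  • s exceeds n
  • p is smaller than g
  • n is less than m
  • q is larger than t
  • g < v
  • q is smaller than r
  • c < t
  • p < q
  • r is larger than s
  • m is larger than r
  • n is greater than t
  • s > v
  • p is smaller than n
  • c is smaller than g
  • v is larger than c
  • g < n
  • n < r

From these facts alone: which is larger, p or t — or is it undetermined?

undetermined

Following every chain through t: above t we get n, s, q, r, m, w; below t we get c.
p is not reached, and no chain runs the other way from p to t.
So the given relations leave the order of t and p undetermined.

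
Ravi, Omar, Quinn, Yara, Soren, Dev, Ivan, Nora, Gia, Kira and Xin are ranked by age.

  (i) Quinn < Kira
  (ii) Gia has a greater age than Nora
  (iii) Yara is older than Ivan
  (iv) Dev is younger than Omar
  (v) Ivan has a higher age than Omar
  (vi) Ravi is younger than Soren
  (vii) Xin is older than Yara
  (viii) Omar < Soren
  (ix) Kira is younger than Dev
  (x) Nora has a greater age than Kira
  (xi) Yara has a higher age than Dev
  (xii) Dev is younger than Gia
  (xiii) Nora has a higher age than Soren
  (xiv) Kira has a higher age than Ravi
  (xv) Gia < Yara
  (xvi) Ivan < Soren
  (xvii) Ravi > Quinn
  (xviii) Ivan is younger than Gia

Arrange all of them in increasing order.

Quinn < Ravi < Kira < Dev < Omar < Ivan < Soren < Nora < Gia < Yara < Xin

Nothing is placed below Quinn, so it is least; from there Quinn < Ravi; Ravi < Kira; Kira < Dev; Dev < Omar; Omar < Ivan; Ivan < Soren; Soren < Nora; Nora < Gia; Gia < Yara; Yara < Xin, each given directly.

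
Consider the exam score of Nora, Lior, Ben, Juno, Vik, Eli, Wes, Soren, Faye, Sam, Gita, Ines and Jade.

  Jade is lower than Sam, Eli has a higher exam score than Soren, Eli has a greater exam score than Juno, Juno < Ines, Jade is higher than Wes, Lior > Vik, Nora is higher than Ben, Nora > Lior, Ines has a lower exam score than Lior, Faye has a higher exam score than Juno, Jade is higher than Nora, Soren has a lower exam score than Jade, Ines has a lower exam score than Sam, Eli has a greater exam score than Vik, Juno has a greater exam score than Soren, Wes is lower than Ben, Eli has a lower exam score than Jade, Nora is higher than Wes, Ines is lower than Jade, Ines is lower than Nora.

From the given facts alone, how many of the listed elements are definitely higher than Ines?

From Ines the given relations immediately reach Lior, Nora, Jade, Sam.
Nothing else is reachable above Ines; 4 in all.

4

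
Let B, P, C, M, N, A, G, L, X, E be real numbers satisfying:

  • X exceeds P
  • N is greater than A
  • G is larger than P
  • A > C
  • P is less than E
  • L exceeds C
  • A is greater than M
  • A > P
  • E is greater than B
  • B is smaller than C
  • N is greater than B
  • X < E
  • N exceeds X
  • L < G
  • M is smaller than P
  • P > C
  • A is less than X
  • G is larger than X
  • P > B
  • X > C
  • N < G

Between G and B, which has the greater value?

B < C < P < A < X < N < G, by transitivity through C, P, A, X, N.
So B < G; G is the larger of the two.

G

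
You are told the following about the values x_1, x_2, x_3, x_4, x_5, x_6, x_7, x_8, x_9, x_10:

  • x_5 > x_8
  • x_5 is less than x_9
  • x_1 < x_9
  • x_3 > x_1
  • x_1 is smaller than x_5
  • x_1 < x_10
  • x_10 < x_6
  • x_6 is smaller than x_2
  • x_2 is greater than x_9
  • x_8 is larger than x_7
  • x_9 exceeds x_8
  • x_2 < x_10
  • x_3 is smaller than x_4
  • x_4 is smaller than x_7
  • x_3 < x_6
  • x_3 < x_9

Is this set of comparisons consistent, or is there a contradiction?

inconsistent

Chaining the given relations yields x_2 < x_10 < x_6, so x_2 < x_6. But one relation states x_6 < x_2. These cannot both hold.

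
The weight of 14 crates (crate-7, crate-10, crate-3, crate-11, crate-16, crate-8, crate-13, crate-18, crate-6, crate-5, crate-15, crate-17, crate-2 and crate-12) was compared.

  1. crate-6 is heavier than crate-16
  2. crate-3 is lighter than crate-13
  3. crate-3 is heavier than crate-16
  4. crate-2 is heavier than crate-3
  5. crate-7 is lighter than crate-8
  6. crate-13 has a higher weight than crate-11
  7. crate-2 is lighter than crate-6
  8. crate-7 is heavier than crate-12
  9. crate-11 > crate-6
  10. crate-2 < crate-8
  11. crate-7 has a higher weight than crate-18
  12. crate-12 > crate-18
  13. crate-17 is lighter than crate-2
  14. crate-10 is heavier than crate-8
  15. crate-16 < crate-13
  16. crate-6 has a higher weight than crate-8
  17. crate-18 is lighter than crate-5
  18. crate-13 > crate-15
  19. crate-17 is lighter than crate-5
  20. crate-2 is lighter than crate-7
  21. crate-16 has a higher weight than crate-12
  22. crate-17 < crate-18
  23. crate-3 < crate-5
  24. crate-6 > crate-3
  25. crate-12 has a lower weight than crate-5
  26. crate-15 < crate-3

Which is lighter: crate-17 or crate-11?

crate-17

crate-17 < crate-18 and crate-18 < crate-12 give crate-17 < crate-12.
Then crate-12 < crate-16 extends the chain to crate-16.
With crate-16 < crate-3: crate-17 < crate-18 < crate-12 < crate-16 < crate-3.
Then crate-3 < crate-2 extends the chain to crate-2.
Then crate-2 < crate-7 extends the chain to crate-7.
Then crate-7 < crate-8 extends the chain to crate-8.
Then crate-8 < crate-6 extends the chain to crate-6.
With crate-6 < crate-11: crate-17 < crate-18 < crate-12 < crate-16 < crate-3 < crate-2 < crate-7 < crate-8 < crate-6 < crate-11.
So crate-17 < crate-11; crate-17 is the lighter of the two.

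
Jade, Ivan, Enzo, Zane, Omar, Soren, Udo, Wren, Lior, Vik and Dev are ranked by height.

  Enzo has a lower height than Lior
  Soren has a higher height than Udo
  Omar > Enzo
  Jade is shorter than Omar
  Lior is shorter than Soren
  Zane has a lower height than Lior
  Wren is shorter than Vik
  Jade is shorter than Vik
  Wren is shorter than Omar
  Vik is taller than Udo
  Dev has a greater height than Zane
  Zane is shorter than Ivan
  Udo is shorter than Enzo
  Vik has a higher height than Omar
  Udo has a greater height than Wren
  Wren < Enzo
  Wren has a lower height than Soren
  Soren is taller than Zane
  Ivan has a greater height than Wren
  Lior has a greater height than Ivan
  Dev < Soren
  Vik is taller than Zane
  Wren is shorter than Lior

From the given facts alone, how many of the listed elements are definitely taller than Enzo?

4

From Enzo the given relations immediately reach Lior, Omar.
From those, Vik, Soren — 4 in total.
Nothing else is reachable above Enzo; 4 in all.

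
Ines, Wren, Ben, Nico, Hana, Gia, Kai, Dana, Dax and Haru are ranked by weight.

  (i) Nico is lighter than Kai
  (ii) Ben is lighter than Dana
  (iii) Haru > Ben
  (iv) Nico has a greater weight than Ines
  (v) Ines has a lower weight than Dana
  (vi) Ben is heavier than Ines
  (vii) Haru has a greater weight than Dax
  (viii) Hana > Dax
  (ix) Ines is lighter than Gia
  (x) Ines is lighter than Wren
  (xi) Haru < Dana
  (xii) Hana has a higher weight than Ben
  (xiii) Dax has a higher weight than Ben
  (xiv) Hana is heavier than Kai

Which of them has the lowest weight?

Ines

Chaining upward from Ines: directly above it, Nico, Ben, Gia, Wren, Dana; then Kai, Dax, Haru, Hana.
That covers every other element, and nothing is given below Ines, so Ines is the lowest weight.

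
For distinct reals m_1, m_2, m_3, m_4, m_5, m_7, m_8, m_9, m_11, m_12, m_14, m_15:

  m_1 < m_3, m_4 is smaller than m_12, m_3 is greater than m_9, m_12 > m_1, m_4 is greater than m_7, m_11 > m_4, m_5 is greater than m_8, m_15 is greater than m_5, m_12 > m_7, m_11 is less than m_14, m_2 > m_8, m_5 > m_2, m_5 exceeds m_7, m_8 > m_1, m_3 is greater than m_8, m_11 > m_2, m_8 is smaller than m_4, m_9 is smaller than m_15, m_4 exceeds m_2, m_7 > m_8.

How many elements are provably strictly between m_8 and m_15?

3

Chaining upward from m_8 reaches: m_2, m_7, m_5, m_4, m_3, m_11, m_14, m_12.
Chaining downward from m_15 reaches: m_9, m_1, m_2, m_7, m_5.
Strictly between m_8 and m_15 are those in both lists: m_2, m_7, m_5 — 3 elements.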